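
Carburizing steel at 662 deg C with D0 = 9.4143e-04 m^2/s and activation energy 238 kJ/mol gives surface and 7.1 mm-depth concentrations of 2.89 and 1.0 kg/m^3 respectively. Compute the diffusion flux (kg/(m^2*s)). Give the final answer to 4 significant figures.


Step 1: D = D0 * exp(-Qd/(R*T))
T = 662 + 273.15 = 935.15 K
D = 9.4143e-04 * exp(-238e3 / (8.314 * 935.15)) = 4.77915e-17 m^2/s
Step 2: J = D * (C1 - C2) / dx
J = 4.77915e-17 * (2.89 - 1.0) / 7.1e-03
J = 1.272e-14 kg/(m^2*s)


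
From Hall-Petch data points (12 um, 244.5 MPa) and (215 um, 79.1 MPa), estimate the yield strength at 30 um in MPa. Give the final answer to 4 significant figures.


sigma_y = sigma0 + k / sqrt(d)
1/sqrt(d1) = 1/sqrt(1.2e-05) = 288.675;  1/sqrt(d2) = 68.1994
k = (sigma1 - sigma2) / (1/sqrt(d1) - 1/sqrt(d2)) = (244.5 - 79.1) / (288.675 - 68.1994) = 0.750196 MPa*m^0.5
sigma0 = sigma1 - k/sqrt(d1) = 244.5 - 0.750196*288.675 = 27.9371 MPa
sigma_y(d3) = 27.9371 + 0.750196 / sqrt(3e-05) = 164.9 MPa


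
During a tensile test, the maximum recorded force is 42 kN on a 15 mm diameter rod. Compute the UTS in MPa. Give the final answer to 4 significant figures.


A0 = pi*(d/2)^2 = pi*(15/2)^2 = 176.715 mm^2
UTS = F_max / A0 = 42*1000 / 176.715
UTS = 237.7 MPa


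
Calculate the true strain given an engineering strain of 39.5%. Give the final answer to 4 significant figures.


epsilon_true = ln(1 + epsilon_eng)
epsilon_true = ln(1 + 0.395)
epsilon_true = 0.3329


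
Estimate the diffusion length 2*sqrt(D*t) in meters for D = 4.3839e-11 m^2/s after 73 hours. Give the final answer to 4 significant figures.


t = 73 hr = 262800 s
Diffusion length = 2*sqrt(D*t)
= 2*sqrt(4.3839e-11 * 262800)
= 6.788e-03 m


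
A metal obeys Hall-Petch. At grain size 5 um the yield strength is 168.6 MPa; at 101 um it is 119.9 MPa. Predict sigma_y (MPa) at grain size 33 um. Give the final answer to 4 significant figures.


sigma_y = sigma0 + k / sqrt(d)
1/sqrt(d1) = 1/sqrt(5e-06) = 447.214;  1/sqrt(d2) = 99.5037
k = (sigma1 - sigma2) / (1/sqrt(d1) - 1/sqrt(d2)) = (168.6 - 119.9) / (447.214 - 99.5037) = 0.140059 MPa*m^0.5
sigma0 = sigma1 - k/sqrt(d1) = 168.6 - 0.140059*447.214 = 105.964 MPa
sigma_y(d3) = 105.964 + 0.140059 / sqrt(3.3e-05) = 130.3 MPa


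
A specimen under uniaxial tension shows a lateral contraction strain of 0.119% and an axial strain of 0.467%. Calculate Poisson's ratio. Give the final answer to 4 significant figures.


nu = -epsilon_lat / epsilon_axial
Lateral strain is contraction (negative), so using magnitudes:
nu = 0.119 / 0.467
nu = 0.2548


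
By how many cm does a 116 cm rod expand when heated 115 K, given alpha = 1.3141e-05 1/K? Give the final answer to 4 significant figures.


dL = L0 * alpha * dT
dL = 116 * 1.3141e-05 * 115
dL = 0.1753 cm


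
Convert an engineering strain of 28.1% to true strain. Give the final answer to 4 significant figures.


epsilon_true = ln(1 + epsilon_eng)
epsilon_true = ln(1 + 0.281)
epsilon_true = 0.2476


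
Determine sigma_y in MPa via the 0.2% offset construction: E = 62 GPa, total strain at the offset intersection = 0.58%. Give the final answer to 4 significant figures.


Offset strain = 0.002
Elastic strain at yield = total_strain - offset = 5.8e-03 - 0.002 = 3.8e-03
sigma_y = E * elastic_strain = 62000 * 3.8e-03
sigma_y = 235.6 MPa


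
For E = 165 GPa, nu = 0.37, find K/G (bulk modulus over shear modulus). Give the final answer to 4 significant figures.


G = E / (2*(1+nu))
G = 165 / (2*(1+0.37)) = 60.219 GPa
K = E / (3*(1-2*nu))
K = 165 / (3*(1-2*0.37)) = 211.538 GPa
K/G = 211.538 / 60.219 = 3.513


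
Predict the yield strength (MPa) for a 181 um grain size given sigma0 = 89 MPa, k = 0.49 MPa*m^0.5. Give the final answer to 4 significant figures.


sigma_y = sigma0 + k / sqrt(d)
d = 181 um = 1.81e-04 m
sigma_y = 89 + 0.49 / sqrt(1.81e-04)
sigma_y = 125.4 MPa


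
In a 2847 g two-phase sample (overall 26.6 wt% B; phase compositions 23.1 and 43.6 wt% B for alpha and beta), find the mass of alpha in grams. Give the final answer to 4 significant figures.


f_alpha = (C_beta - C0) / (C_beta - C_alpha)
f_alpha = (43.6 - 26.6) / (43.6 - 23.1) = 0.829268
m_alpha = f_alpha * m_total = 0.829268 * 2847 = 2361 g


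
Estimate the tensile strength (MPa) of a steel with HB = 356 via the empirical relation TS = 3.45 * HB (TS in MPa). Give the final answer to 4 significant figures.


TS (MPa) = 3.45 * HB
TS = 3.45 * 356
TS = 1228 MPa


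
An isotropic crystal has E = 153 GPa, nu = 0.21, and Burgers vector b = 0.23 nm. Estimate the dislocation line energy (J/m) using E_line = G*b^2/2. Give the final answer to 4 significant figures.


Step 1: G = E / (2*(1+nu))
G = 153 / (2*(1+0.21)) = 63.2231 GPa = 6.32231e+10 Pa
Step 2: E_line = G*b^2/2
b = 0.23 nm = 2.3e-10 m
E_line = 0.5 * 6.32231e+10 * (2.3e-10)^2 = 1.672e-09 J/m


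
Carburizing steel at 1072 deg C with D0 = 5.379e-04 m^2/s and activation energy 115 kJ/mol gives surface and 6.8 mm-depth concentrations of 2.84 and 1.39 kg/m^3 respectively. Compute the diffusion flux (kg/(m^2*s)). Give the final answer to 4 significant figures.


Step 1: D = D0 * exp(-Qd/(R*T))
T = 1072 + 273.15 = 1345.15 K
D = 5.379e-04 * exp(-115e3 / (8.314 * 1345.15)) = 1.84026e-08 m^2/s
Step 2: J = D * (C1 - C2) / dx
J = 1.84026e-08 * (2.84 - 1.39) / 6.8e-03
J = 3.924e-06 kg/(m^2*s)


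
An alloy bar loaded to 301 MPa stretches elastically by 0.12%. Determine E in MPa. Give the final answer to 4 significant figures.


E = sigma / epsilon
epsilon = 0.12% = 1.2e-03
E = 301 / 1.2e-03
E = 250800 MPa


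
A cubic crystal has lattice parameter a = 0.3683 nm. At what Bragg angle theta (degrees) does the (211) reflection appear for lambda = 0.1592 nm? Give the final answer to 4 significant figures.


d = a / sqrt(h^2+k^2+l^2)
d = 0.3683 / sqrt(6) = 0.150358 nm
lambda = 2*d*sin(theta)  =>  sin(theta) = lambda / (2*d)
sin(theta) = 0.1592 / (2 * 0.150358) = 0.529404
theta = 31.97 deg


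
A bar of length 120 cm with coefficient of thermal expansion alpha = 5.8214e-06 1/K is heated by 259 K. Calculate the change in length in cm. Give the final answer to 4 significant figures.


dL = L0 * alpha * dT
dL = 120 * 5.8214e-06 * 259
dL = 0.1809 cm


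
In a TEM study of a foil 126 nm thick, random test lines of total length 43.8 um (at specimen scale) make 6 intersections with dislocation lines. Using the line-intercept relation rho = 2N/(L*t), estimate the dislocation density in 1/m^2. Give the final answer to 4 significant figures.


rho = 2N / (L * t)
L = 43.8 um = 4.38e-05 m, t = 126 nm = 1.26e-07 m
rho = 2 * 6 / (4.38e-05 * 1.26e-07)
rho = 2.174e+12 1/m^2


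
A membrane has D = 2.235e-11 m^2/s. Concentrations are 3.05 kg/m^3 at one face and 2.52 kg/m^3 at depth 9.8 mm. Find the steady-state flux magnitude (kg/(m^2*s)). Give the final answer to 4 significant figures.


J = -D * (dC/dx) = D * (C1 - C2) / dx
J = 2.235e-11 * (3.05 - 2.52) / 9.8e-03
J = 1.209e-09 kg/(m^2*s)


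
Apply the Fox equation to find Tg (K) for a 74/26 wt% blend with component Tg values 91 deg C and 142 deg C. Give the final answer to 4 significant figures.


1/Tg = w1/Tg1 + w2/Tg2 (in Kelvin)
Tg1 = 364.15 K, Tg2 = 415.15 K
1/Tg = 0.74/364.15 + 0.26/415.15
Tg = 376.2 K


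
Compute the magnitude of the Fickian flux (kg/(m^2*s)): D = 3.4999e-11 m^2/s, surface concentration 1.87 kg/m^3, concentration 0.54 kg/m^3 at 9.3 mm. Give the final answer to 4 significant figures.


J = -D * (dC/dx) = D * (C1 - C2) / dx
J = 3.4999e-11 * (1.87 - 0.54) / 9.3e-03
J = 5.005e-09 kg/(m^2*s)


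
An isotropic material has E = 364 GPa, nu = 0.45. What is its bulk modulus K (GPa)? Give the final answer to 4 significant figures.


K = E / (3*(1-2*nu))
K = 364 / (3*(1-2*0.45))
K = 1213 GPa


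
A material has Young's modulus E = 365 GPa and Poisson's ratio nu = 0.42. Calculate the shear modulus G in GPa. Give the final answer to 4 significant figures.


G = E / (2*(1+nu))
G = 365 / (2*(1+0.42))
G = 128.5 GPa


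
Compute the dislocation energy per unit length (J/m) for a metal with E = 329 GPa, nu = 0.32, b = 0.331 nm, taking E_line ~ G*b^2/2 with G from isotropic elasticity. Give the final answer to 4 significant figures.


Step 1: G = E / (2*(1+nu))
G = 329 / (2*(1+0.32)) = 124.621 GPa = 1.24621e+11 Pa
Step 2: E_line = G*b^2/2
b = 0.331 nm = 3.31e-10 m
E_line = 0.5 * 1.24621e+11 * (3.31e-10)^2 = 6.827e-09 J/m


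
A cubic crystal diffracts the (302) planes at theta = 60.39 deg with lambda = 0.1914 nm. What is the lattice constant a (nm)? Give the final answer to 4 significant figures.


d = lambda / (2*sin(theta))
d = 0.1914 / (2*sin(60.39 deg))
d = 0.110075 nm
a = d * sqrt(h^2+k^2+l^2) = 0.110075 * sqrt(13)
a = 0.3969 nm


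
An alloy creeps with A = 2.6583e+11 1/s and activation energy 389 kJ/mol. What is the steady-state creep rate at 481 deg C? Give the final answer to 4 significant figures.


rate = A * exp(-Q / (R*T))
T = 481 + 273.15 = 754.15 K
rate = 2.6583e+11 * exp(-389e3 / (8.314 * 754.15))
rate = 3.022e-16 1/s


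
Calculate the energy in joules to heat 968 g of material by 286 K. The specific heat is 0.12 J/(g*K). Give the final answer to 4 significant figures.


Q = m * cp * dT
Q = 968 * 0.12 * 286
Q = 33220 J


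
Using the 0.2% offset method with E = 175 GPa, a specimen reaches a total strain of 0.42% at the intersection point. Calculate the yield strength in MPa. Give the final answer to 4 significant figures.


Offset strain = 0.002
Elastic strain at yield = total_strain - offset = 4.2e-03 - 0.002 = 2.2e-03
sigma_y = E * elastic_strain = 175000 * 2.2e-03
sigma_y = 385 MPa


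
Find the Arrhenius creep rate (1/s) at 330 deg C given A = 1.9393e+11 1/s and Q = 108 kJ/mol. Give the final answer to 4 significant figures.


rate = A * exp(-Q / (R*T))
T = 330 + 273.15 = 603.15 K
rate = 1.9393e+11 * exp(-108e3 / (8.314 * 603.15))
rate = 85.94 1/s


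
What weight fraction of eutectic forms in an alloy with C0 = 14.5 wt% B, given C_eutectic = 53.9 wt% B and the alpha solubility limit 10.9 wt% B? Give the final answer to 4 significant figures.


f_primary = (C_e - C0) / (C_e - C_alpha_max)
f_primary = (53.9 - 14.5) / (53.9 - 10.9)
f_primary = 0.916279
f_eutectic = 1 - 0.916279 = 0.08372


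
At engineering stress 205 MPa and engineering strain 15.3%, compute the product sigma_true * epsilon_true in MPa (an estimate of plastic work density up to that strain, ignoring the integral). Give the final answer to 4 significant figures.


sigma_true = sigma_eng * (1 + epsilon_eng)
sigma_true = 205 * (1 + 0.153) = 236.365 MPa
epsilon_true = ln(1 + epsilon_eng)
epsilon_true = ln(1 + 0.153) = 0.142367
sigma_true * epsilon_true = 236.365 * 0.142367 = 33.65 MPa


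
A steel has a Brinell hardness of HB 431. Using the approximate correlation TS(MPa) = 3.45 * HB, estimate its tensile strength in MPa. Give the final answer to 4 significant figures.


TS (MPa) = 3.45 * HB
TS = 3.45 * 431
TS = 1487 MPa


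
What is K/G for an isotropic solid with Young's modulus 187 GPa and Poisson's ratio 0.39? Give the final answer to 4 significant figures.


G = E / (2*(1+nu))
G = 187 / (2*(1+0.39)) = 67.2662 GPa
K = E / (3*(1-2*nu))
K = 187 / (3*(1-2*0.39)) = 283.333 GPa
K/G = 283.333 / 67.2662 = 4.212


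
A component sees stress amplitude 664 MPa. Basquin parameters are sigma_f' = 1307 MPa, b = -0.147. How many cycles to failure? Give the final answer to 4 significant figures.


sigma_a = sigma_f' * (2*Nf)^b
2*Nf = (sigma_a / sigma_f')^(1/b)
2*Nf = (664 / 1307)^(1/-0.147)
2*Nf = 100.169
Nf = 50.08 cycles


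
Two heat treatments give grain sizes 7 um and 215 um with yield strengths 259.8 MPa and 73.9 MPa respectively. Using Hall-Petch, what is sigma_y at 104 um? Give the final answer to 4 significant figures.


sigma_y = sigma0 + k / sqrt(d)
1/sqrt(d1) = 1/sqrt(7e-06) = 377.964;  1/sqrt(d2) = 68.1994
k = (sigma1 - sigma2) / (1/sqrt(d1) - 1/sqrt(d2)) = (259.8 - 73.9) / (377.964 - 68.1994) = 0.600132 MPa*m^0.5
sigma0 = sigma1 - k/sqrt(d1) = 259.8 - 0.600132*377.964 = 32.9713 MPa
sigma_y(d3) = 32.9713 + 0.600132 / sqrt(1.04e-04) = 91.82 MPa


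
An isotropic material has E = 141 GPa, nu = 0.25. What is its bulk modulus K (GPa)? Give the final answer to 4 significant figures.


K = E / (3*(1-2*nu))
K = 141 / (3*(1-2*0.25))
K = 94 GPa


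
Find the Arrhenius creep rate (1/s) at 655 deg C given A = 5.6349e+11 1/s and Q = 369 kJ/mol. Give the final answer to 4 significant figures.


rate = A * exp(-Q / (R*T))
T = 655 + 273.15 = 928.15 K
rate = 5.6349e+11 * exp(-369e3 / (8.314 * 928.15))
rate = 9.627e-10 1/s


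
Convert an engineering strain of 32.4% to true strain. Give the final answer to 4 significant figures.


epsilon_true = ln(1 + epsilon_eng)
epsilon_true = ln(1 + 0.324)
epsilon_true = 0.2807


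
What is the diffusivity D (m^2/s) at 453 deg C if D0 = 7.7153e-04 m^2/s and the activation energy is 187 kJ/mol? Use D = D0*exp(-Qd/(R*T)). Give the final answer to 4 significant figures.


D = D0 * exp(-Qd / (R*T))
T = 726.15 K
D = 7.7153e-04 * exp(-187e3 / (8.314 * 726.15))
D = 2.724e-17 m^2/s


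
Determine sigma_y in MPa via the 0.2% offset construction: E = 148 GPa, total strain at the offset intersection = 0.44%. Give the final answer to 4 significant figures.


Offset strain = 0.002
Elastic strain at yield = total_strain - offset = 4.4e-03 - 0.002 = 2.4e-03
sigma_y = E * elastic_strain = 148000 * 2.4e-03
sigma_y = 355.2 MPa


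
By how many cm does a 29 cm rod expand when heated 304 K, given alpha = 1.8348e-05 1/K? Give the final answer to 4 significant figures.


dL = L0 * alpha * dT
dL = 29 * 1.8348e-05 * 304
dL = 0.1618 cm


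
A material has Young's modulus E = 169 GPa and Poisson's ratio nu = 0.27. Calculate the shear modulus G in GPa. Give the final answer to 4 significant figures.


G = E / (2*(1+nu))
G = 169 / (2*(1+0.27))
G = 66.54 GPa


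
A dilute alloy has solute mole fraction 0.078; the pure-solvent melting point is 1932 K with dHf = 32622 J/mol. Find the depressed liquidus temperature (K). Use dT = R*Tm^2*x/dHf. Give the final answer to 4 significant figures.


dT = R*Tm^2*x / dHf
dT = 8.314 * 1932^2 * 0.078 / 32622
dT = 74.2007 K
T_new = 1932 - 74.2007 = 1858 K


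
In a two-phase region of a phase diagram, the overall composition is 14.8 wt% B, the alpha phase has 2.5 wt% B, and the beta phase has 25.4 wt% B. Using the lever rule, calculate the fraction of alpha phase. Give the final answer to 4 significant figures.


f_alpha = (C_beta - C0) / (C_beta - C_alpha)
f_alpha = (25.4 - 14.8) / (25.4 - 2.5)
f_alpha = 0.4629


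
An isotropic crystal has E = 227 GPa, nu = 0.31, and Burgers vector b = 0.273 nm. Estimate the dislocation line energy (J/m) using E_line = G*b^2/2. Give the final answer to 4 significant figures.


Step 1: G = E / (2*(1+nu))
G = 227 / (2*(1+0.31)) = 86.6412 GPa = 8.66412e+10 Pa
Step 2: E_line = G*b^2/2
b = 0.273 nm = 2.73e-10 m
E_line = 0.5 * 8.66412e+10 * (2.73e-10)^2 = 3.229e-09 J/m


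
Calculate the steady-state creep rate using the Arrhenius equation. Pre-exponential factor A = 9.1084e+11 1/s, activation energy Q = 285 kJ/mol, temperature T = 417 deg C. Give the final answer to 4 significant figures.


rate = A * exp(-Q / (R*T))
T = 417 + 273.15 = 690.15 K
rate = 9.1084e+11 * exp(-285e3 / (8.314 * 690.15))
rate = 2.444e-10 1/s


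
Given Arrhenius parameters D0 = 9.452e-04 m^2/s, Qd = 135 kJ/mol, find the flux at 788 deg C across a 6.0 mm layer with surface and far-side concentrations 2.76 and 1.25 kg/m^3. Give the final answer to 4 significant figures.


Step 1: D = D0 * exp(-Qd/(R*T))
T = 788 + 273.15 = 1061.15 K
D = 9.452e-04 * exp(-135e3 / (8.314 * 1061.15)) = 2.13781e-10 m^2/s
Step 2: J = D * (C1 - C2) / dx
J = 2.13781e-10 * (2.76 - 1.25) / 6e-03
J = 5.38e-08 kg/(m^2*s)


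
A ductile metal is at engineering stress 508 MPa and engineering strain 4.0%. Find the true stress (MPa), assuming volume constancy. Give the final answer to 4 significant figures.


sigma_true = sigma_eng * (1 + epsilon_eng)
sigma_true = 508 * (1 + 0.04)
sigma_true = 528.3 MPa


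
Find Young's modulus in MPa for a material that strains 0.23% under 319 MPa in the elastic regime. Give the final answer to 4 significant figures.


E = sigma / epsilon
epsilon = 0.23% = 2.3e-03
E = 319 / 2.3e-03
E = 138700 MPa


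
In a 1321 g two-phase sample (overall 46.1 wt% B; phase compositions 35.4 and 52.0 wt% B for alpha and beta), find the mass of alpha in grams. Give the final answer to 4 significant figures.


f_alpha = (C_beta - C0) / (C_beta - C_alpha)
f_alpha = (52.0 - 46.1) / (52.0 - 35.4) = 0.355422
m_alpha = f_alpha * m_total = 0.355422 * 1321 = 469.5 g


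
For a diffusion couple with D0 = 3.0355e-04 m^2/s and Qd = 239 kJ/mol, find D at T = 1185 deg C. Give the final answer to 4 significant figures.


D = D0 * exp(-Qd / (R*T))
T = 1458.15 K
D = 3.0355e-04 * exp(-239e3 / (8.314 * 1458.15))
D = 8.324e-13 m^2/s


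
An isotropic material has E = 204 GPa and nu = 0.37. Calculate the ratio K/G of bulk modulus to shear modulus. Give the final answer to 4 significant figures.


G = E / (2*(1+nu))
G = 204 / (2*(1+0.37)) = 74.4526 GPa
K = E / (3*(1-2*nu))
K = 204 / (3*(1-2*0.37)) = 261.538 GPa
K/G = 261.538 / 74.4526 = 3.513


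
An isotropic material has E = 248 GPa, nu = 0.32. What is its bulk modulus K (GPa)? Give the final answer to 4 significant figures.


K = E / (3*(1-2*nu))
K = 248 / (3*(1-2*0.32))
K = 229.6 GPa


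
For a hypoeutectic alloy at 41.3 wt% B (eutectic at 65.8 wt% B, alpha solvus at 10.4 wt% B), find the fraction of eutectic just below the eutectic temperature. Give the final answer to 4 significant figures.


f_primary = (C_e - C0) / (C_e - C_alpha_max)
f_primary = (65.8 - 41.3) / (65.8 - 10.4)
f_primary = 0.442238
f_eutectic = 1 - 0.442238 = 0.5578


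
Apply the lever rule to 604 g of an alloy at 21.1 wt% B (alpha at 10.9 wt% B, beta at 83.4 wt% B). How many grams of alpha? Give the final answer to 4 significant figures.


f_alpha = (C_beta - C0) / (C_beta - C_alpha)
f_alpha = (83.4 - 21.1) / (83.4 - 10.9) = 0.85931
m_alpha = f_alpha * m_total = 0.85931 * 604 = 519 g


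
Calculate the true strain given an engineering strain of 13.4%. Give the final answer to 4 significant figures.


epsilon_true = ln(1 + epsilon_eng)
epsilon_true = ln(1 + 0.134)
epsilon_true = 0.1258


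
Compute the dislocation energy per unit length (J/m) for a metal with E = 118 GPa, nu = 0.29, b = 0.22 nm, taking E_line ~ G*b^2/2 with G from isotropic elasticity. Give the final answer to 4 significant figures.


Step 1: G = E / (2*(1+nu))
G = 118 / (2*(1+0.29)) = 45.7364 GPa = 4.57364e+10 Pa
Step 2: E_line = G*b^2/2
b = 0.22 nm = 2.2e-10 m
E_line = 0.5 * 4.57364e+10 * (2.2e-10)^2 = 1.107e-09 J/m


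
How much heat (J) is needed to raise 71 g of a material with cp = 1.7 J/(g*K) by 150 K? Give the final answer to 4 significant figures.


Q = m * cp * dT
Q = 71 * 1.7 * 150
Q = 18110 J


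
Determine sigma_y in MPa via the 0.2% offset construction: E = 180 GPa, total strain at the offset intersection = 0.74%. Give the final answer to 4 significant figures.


Offset strain = 0.002
Elastic strain at yield = total_strain - offset = 7.4e-03 - 0.002 = 5.4e-03
sigma_y = E * elastic_strain = 180000 * 5.4e-03
sigma_y = 972 MPa


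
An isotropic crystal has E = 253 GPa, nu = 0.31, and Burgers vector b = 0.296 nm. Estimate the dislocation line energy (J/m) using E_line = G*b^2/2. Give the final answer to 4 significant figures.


Step 1: G = E / (2*(1+nu))
G = 253 / (2*(1+0.31)) = 96.5649 GPa = 9.65649e+10 Pa
Step 2: E_line = G*b^2/2
b = 0.296 nm = 2.96e-10 m
E_line = 0.5 * 9.65649e+10 * (2.96e-10)^2 = 4.23e-09 J/m


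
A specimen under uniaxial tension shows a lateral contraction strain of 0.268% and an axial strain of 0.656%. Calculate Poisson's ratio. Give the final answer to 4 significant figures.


nu = -epsilon_lat / epsilon_axial
Lateral strain is contraction (negative), so using magnitudes:
nu = 0.268 / 0.656
nu = 0.4085


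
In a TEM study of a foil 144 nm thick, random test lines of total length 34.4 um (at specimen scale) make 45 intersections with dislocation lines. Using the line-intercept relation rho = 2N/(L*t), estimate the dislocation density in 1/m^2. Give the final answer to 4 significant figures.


rho = 2N / (L * t)
L = 34.4 um = 3.44e-05 m, t = 144 nm = 1.44e-07 m
rho = 2 * 45 / (3.44e-05 * 1.44e-07)
rho = 1.817e+13 1/m^2


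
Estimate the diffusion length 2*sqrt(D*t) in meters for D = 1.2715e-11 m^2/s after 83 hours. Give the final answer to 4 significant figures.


t = 83 hr = 298800 s
Diffusion length = 2*sqrt(D*t)
= 2*sqrt(1.2715e-11 * 298800)
= 3.898e-03 m


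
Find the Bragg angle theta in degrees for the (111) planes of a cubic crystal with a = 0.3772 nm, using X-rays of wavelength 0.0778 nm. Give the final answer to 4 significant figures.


d = a / sqrt(h^2+k^2+l^2)
d = 0.3772 / sqrt(3) = 0.217777 nm
lambda = 2*d*sin(theta)  =>  sin(theta) = lambda / (2*d)
sin(theta) = 0.0778 / (2 * 0.217777) = 0.178623
theta = 10.29 deg


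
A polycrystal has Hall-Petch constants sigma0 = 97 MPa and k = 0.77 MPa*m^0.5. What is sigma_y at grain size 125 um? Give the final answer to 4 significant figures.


sigma_y = sigma0 + k / sqrt(d)
d = 125 um = 1.25e-04 m
sigma_y = 97 + 0.77 / sqrt(1.25e-04)
sigma_y = 165.9 MPa


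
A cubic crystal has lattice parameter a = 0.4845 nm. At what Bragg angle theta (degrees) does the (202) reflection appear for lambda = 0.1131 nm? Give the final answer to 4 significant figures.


d = a / sqrt(h^2+k^2+l^2)
d = 0.4845 / sqrt(8) = 0.171297 nm
lambda = 2*d*sin(theta)  =>  sin(theta) = lambda / (2*d)
sin(theta) = 0.1131 / (2 * 0.171297) = 0.330129
theta = 19.28 deg


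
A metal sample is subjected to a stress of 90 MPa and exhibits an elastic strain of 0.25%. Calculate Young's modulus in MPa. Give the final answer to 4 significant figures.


E = sigma / epsilon
epsilon = 0.25% = 2.5e-03
E = 90 / 2.5e-03
E = 36000 MPa


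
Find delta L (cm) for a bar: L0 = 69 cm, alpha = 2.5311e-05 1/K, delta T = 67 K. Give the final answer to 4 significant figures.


dL = L0 * alpha * dT
dL = 69 * 2.5311e-05 * 67
dL = 0.117 cm


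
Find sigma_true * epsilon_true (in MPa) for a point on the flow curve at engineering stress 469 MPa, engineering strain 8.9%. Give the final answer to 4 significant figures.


sigma_true = sigma_eng * (1 + epsilon_eng)
sigma_true = 469 * (1 + 0.089) = 510.741 MPa
epsilon_true = ln(1 + epsilon_eng)
epsilon_true = ln(1 + 0.089) = 0.0852598
sigma_true * epsilon_true = 510.741 * 0.0852598 = 43.55 MPa


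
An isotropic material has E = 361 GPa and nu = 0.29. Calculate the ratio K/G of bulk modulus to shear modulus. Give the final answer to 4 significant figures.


G = E / (2*(1+nu))
G = 361 / (2*(1+0.29)) = 139.922 GPa
K = E / (3*(1-2*nu))
K = 361 / (3*(1-2*0.29)) = 286.508 GPa
K/G = 286.508 / 139.922 = 2.048


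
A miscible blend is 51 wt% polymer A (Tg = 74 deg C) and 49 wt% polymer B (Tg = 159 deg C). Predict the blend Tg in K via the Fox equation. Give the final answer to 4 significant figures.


1/Tg = w1/Tg1 + w2/Tg2 (in Kelvin)
Tg1 = 347.15 K, Tg2 = 432.15 K
1/Tg = 0.51/347.15 + 0.49/432.15
Tg = 384.2 K


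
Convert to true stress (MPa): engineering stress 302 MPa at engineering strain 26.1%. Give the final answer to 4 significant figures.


sigma_true = sigma_eng * (1 + epsilon_eng)
sigma_true = 302 * (1 + 0.261)
sigma_true = 380.8 MPa


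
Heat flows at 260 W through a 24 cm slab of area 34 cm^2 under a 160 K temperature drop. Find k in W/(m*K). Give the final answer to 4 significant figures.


k = Q*L / (A*dT)
L = 0.24 m, A = 3.4e-03 m^2
k = 260 * 0.24 / (3.4e-03 * 160)
k = 114.7 W/(m*K)


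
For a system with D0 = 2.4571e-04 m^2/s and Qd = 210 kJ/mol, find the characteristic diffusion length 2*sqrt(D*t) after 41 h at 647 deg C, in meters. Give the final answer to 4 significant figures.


Step 1: D = D0 * exp(-Qd/(R*T))
T = 920.15 K
D = 2.4571e-04 * exp(-210e3 / (8.314 * 920.15)) = 2.94314e-16 m^2/s
Step 2: L = 2*sqrt(D*t)
t = 41 h = 147600 s
L = 2*sqrt(2.94314e-16 * 147600) = 1.318e-05 m


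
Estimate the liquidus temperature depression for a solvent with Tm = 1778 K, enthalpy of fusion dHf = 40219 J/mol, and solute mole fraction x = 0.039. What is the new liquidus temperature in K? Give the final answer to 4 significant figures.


dT = R*Tm^2*x / dHf
dT = 8.314 * 1778^2 * 0.039 / 40219
dT = 25.4863 K
T_new = 1778 - 25.4863 = 1753 K


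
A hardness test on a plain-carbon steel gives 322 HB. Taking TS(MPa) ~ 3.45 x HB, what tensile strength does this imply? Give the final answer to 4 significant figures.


TS (MPa) = 3.45 * HB
TS = 3.45 * 322
TS = 1111 MPa


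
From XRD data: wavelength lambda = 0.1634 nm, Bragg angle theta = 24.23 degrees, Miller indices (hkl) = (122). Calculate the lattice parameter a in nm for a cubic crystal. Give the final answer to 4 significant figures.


d = lambda / (2*sin(theta))
d = 0.1634 / (2*sin(24.23 deg))
d = 0.199074 nm
a = d * sqrt(h^2+k^2+l^2) = 0.199074 * sqrt(9)
a = 0.5972 nm


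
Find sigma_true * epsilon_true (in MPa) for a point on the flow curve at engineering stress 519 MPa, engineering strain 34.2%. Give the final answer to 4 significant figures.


sigma_true = sigma_eng * (1 + epsilon_eng)
sigma_true = 519 * (1 + 0.342) = 696.498 MPa
epsilon_true = ln(1 + epsilon_eng)
epsilon_true = ln(1 + 0.342) = 0.294161
sigma_true * epsilon_true = 696.498 * 0.294161 = 204.9 MPa


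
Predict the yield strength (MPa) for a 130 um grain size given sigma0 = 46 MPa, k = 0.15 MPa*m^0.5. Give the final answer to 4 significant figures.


sigma_y = sigma0 + k / sqrt(d)
d = 130 um = 1.3e-04 m
sigma_y = 46 + 0.15 / sqrt(1.3e-04)
sigma_y = 59.16 MPa


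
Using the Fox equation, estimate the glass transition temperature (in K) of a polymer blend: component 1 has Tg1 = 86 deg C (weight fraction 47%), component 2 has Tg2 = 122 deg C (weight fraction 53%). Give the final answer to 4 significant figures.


1/Tg = w1/Tg1 + w2/Tg2 (in Kelvin)
Tg1 = 359.15 K, Tg2 = 395.15 K
1/Tg = 0.47/359.15 + 0.53/395.15
Tg = 377.4 K


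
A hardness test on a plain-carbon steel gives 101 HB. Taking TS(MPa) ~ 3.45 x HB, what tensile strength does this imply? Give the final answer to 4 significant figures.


TS (MPa) = 3.45 * HB
TS = 3.45 * 101
TS = 348.5 MPa


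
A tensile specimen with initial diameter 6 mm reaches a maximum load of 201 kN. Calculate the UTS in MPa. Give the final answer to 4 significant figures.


A0 = pi*(d/2)^2 = pi*(6/2)^2 = 28.2743 mm^2
UTS = F_max / A0 = 201*1000 / 28.2743
UTS = 7109 MPa


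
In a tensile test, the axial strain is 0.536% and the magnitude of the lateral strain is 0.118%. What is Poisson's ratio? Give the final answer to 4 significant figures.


nu = -epsilon_lat / epsilon_axial
Lateral strain is contraction (negative), so using magnitudes:
nu = 0.118 / 0.536
nu = 0.2201


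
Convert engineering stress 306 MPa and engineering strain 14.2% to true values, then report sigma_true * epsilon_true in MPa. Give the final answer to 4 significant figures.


sigma_true = sigma_eng * (1 + epsilon_eng)
sigma_true = 306 * (1 + 0.142) = 349.452 MPa
epsilon_true = ln(1 + epsilon_eng)
epsilon_true = ln(1 + 0.142) = 0.132781
sigma_true * epsilon_true = 349.452 * 0.132781 = 46.4 MPa


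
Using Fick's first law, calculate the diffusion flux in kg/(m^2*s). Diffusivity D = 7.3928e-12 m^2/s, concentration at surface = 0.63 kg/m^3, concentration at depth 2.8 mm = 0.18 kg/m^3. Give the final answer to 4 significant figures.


J = -D * (dC/dx) = D * (C1 - C2) / dx
J = 7.3928e-12 * (0.63 - 0.18) / 2.8e-03
J = 1.188e-09 kg/(m^2*s)


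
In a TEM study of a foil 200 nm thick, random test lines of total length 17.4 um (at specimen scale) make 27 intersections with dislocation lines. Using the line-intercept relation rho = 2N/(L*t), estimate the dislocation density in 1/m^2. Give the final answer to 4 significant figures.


rho = 2N / (L * t)
L = 17.4 um = 1.74e-05 m, t = 200 nm = 2e-07 m
rho = 2 * 27 / (1.74e-05 * 2e-07)
rho = 1.552e+13 1/m^2


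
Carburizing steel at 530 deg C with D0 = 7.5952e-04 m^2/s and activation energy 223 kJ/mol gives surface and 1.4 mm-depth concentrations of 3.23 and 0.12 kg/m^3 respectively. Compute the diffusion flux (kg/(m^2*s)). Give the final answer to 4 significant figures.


Step 1: D = D0 * exp(-Qd/(R*T))
T = 530 + 273.15 = 803.15 K
D = 7.5952e-04 * exp(-223e3 / (8.314 * 803.15)) = 2.38076e-18 m^2/s
Step 2: J = D * (C1 - C2) / dx
J = 2.38076e-18 * (3.23 - 0.12) / 1.4e-03
J = 5.289e-15 kg/(m^2*s)


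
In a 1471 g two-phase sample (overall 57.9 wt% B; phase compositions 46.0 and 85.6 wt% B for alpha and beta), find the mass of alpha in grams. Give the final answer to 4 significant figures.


f_alpha = (C_beta - C0) / (C_beta - C_alpha)
f_alpha = (85.6 - 57.9) / (85.6 - 46.0) = 0.699495
m_alpha = f_alpha * m_total = 0.699495 * 1471 = 1029 g


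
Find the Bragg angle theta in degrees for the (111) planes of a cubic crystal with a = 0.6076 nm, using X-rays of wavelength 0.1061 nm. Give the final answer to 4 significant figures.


d = a / sqrt(h^2+k^2+l^2)
d = 0.6076 / sqrt(3) = 0.350798 nm
lambda = 2*d*sin(theta)  =>  sin(theta) = lambda / (2*d)
sin(theta) = 0.1061 / (2 * 0.350798) = 0.151227
theta = 8.698 deg


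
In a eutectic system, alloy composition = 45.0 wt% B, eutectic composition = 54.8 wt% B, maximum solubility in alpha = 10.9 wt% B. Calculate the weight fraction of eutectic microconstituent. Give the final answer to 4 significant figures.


f_primary = (C_e - C0) / (C_e - C_alpha_max)
f_primary = (54.8 - 45.0) / (54.8 - 10.9)
f_primary = 0.223235
f_eutectic = 1 - 0.223235 = 0.7768


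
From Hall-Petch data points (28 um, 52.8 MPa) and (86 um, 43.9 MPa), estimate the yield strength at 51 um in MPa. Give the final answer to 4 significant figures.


sigma_y = sigma0 + k / sqrt(d)
1/sqrt(d1) = 1/sqrt(2.8e-05) = 188.982;  1/sqrt(d2) = 107.833
k = (sigma1 - sigma2) / (1/sqrt(d1) - 1/sqrt(d2)) = (52.8 - 43.9) / (188.982 - 107.833) = 0.109674 MPa*m^0.5
sigma0 = sigma1 - k/sqrt(d1) = 52.8 - 0.109674*188.982 = 32.0735 MPa
sigma_y(d3) = 32.0735 + 0.109674 / sqrt(5.1e-05) = 47.43 MPa


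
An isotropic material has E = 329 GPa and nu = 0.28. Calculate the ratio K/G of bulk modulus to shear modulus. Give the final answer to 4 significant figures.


G = E / (2*(1+nu))
G = 329 / (2*(1+0.28)) = 128.516 GPa
K = E / (3*(1-2*nu))
K = 329 / (3*(1-2*0.28)) = 249.242 GPa
K/G = 249.242 / 128.516 = 1.939


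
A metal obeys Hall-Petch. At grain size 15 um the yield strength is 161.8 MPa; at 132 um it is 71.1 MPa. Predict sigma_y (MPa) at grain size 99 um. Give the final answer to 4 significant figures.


sigma_y = sigma0 + k / sqrt(d)
1/sqrt(d1) = 1/sqrt(1.5e-05) = 258.199;  1/sqrt(d2) = 87.0388
k = (sigma1 - sigma2) / (1/sqrt(d1) - 1/sqrt(d2)) = (161.8 - 71.1) / (258.199 - 87.0388) = 0.529913 MPa*m^0.5
sigma0 = sigma1 - k/sqrt(d1) = 161.8 - 0.529913*258.199 = 24.977 MPa
sigma_y(d3) = 24.977 + 0.529913 / sqrt(9.9e-05) = 78.24 MPa


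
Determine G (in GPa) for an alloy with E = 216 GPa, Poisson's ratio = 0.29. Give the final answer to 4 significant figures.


G = E / (2*(1+nu))
G = 216 / (2*(1+0.29))
G = 83.72 GPa


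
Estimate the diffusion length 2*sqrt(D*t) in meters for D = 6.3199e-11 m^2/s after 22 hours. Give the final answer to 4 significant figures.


t = 22 hr = 79200 s
Diffusion length = 2*sqrt(D*t)
= 2*sqrt(6.3199e-11 * 79200)
= 4.475e-03 m


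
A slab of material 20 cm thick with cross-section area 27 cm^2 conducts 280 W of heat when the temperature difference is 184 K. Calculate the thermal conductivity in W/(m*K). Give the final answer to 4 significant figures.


k = Q*L / (A*dT)
L = 0.2 m, A = 2.7e-03 m^2
k = 280 * 0.2 / (2.7e-03 * 184)
k = 112.7 W/(m*K)


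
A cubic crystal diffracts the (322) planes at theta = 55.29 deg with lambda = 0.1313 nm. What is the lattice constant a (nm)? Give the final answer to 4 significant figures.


d = lambda / (2*sin(theta))
d = 0.1313 / (2*sin(55.29 deg))
d = 0.0798618 nm
a = d * sqrt(h^2+k^2+l^2) = 0.0798618 * sqrt(17)
a = 0.3293 nm


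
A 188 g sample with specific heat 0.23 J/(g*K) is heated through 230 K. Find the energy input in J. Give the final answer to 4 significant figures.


Q = m * cp * dT
Q = 188 * 0.23 * 230
Q = 9945 J


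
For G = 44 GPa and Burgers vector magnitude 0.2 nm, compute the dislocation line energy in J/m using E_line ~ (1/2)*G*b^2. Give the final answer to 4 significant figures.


E = G*b^2/2
b = 0.2 nm = 2e-10 m
G = 44 GPa = 4.4e+10 Pa
E = 0.5 * 4.4e+10 * (2e-10)^2
E = 8.8e-10 J/m


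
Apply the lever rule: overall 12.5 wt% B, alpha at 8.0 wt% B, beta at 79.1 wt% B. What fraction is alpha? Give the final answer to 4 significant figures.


f_alpha = (C_beta - C0) / (C_beta - C_alpha)
f_alpha = (79.1 - 12.5) / (79.1 - 8.0)
f_alpha = 0.9367


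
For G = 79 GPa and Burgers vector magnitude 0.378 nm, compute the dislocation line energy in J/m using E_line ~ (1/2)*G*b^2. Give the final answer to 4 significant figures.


E = G*b^2/2
b = 0.378 nm = 3.78e-10 m
G = 79 GPa = 7.9e+10 Pa
E = 0.5 * 7.9e+10 * (3.78e-10)^2
E = 5.644e-09 J/m


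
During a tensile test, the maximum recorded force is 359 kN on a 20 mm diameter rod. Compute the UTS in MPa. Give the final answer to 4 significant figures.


A0 = pi*(d/2)^2 = pi*(20/2)^2 = 314.159 mm^2
UTS = F_max / A0 = 359*1000 / 314.159
UTS = 1143 MPa


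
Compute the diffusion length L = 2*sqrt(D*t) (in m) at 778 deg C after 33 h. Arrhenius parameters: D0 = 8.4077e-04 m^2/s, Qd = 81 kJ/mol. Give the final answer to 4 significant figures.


Step 1: D = D0 * exp(-Qd/(R*T))
T = 1051.15 K
D = 8.4077e-04 * exp(-81e3 / (8.314 * 1051.15)) = 7.93252e-08 m^2/s
Step 2: L = 2*sqrt(D*t)
t = 33 h = 118800 s
L = 2*sqrt(7.93252e-08 * 118800) = 0.1942 m


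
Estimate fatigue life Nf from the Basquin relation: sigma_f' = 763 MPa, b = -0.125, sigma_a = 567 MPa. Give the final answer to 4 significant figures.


sigma_a = sigma_f' * (2*Nf)^b
2*Nf = (sigma_a / sigma_f')^(1/b)
2*Nf = (567 / 763)^(1/-0.125)
2*Nf = 10.7531
Nf = 5.377 cycles


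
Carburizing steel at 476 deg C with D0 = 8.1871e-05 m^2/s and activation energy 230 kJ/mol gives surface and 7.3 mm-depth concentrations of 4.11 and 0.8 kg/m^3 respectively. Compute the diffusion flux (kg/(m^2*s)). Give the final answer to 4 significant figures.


Step 1: D = D0 * exp(-Qd/(R*T))
T = 476 + 273.15 = 749.15 K
D = 8.1871e-05 * exp(-230e3 / (8.314 * 749.15)) = 7.51195e-21 m^2/s
Step 2: J = D * (C1 - C2) / dx
J = 7.51195e-21 * (4.11 - 0.8) / 7.3e-03
J = 3.406e-18 kg/(m^2*s)


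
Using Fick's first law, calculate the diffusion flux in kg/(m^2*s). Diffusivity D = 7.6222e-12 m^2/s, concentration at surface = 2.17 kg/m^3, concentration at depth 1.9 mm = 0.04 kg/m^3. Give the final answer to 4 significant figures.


J = -D * (dC/dx) = D * (C1 - C2) / dx
J = 7.6222e-12 * (2.17 - 0.04) / 1.9e-03
J = 8.545e-09 kg/(m^2*s)


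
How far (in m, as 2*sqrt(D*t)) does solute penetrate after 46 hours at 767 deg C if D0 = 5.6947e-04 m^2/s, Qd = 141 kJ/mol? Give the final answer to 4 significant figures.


Step 1: D = D0 * exp(-Qd/(R*T))
T = 1040.15 K
D = 5.6947e-04 * exp(-141e3 / (8.314 * 1040.15)) = 4.72525e-11 m^2/s
Step 2: L = 2*sqrt(D*t)
t = 46 h = 165600 s
L = 2*sqrt(4.72525e-11 * 165600) = 5.595e-03 m


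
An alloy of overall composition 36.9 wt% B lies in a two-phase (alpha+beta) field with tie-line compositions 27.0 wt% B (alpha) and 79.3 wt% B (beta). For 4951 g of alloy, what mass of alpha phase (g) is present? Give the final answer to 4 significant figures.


f_alpha = (C_beta - C0) / (C_beta - C_alpha)
f_alpha = (79.3 - 36.9) / (79.3 - 27.0) = 0.810707
m_alpha = f_alpha * m_total = 0.810707 * 4951 = 4014 g


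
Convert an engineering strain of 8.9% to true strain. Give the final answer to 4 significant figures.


epsilon_true = ln(1 + epsilon_eng)
epsilon_true = ln(1 + 0.089)
epsilon_true = 0.08526


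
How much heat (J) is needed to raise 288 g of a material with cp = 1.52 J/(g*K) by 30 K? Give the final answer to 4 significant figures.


Q = m * cp * dT
Q = 288 * 1.52 * 30
Q = 13130 J


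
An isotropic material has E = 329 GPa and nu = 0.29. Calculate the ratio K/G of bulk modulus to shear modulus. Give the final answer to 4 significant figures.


G = E / (2*(1+nu))
G = 329 / (2*(1+0.29)) = 127.519 GPa
K = E / (3*(1-2*nu))
K = 329 / (3*(1-2*0.29)) = 261.111 GPa
K/G = 261.111 / 127.519 = 2.048


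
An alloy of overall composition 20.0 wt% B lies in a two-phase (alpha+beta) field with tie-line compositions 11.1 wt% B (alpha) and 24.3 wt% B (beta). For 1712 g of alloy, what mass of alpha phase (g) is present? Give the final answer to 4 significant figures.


f_alpha = (C_beta - C0) / (C_beta - C_alpha)
f_alpha = (24.3 - 20.0) / (24.3 - 11.1) = 0.325758
m_alpha = f_alpha * m_total = 0.325758 * 1712 = 557.7 g


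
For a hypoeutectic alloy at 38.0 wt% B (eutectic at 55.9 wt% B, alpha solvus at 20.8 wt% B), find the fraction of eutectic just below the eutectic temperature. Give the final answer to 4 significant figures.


f_primary = (C_e - C0) / (C_e - C_alpha_max)
f_primary = (55.9 - 38.0) / (55.9 - 20.8)
f_primary = 0.509972
f_eutectic = 1 - 0.509972 = 0.49


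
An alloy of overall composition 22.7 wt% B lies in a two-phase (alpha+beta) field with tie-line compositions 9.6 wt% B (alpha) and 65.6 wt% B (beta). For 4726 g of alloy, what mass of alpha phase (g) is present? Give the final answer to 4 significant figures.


f_alpha = (C_beta - C0) / (C_beta - C_alpha)
f_alpha = (65.6 - 22.7) / (65.6 - 9.6) = 0.766071
m_alpha = f_alpha * m_total = 0.766071 * 4726 = 3620 g


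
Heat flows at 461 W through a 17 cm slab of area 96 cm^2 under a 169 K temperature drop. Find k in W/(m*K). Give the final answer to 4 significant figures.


k = Q*L / (A*dT)
L = 0.17 m, A = 9.6e-03 m^2
k = 461 * 0.17 / (9.6e-03 * 169)
k = 48.3 W/(m*K)


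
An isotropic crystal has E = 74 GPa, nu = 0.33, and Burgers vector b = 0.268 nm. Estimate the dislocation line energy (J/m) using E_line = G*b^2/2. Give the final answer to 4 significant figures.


Step 1: G = E / (2*(1+nu))
G = 74 / (2*(1+0.33)) = 27.8195 GPa = 2.78195e+10 Pa
Step 2: E_line = G*b^2/2
b = 0.268 nm = 2.68e-10 m
E_line = 0.5 * 2.78195e+10 * (2.68e-10)^2 = 9.991e-10 J/m


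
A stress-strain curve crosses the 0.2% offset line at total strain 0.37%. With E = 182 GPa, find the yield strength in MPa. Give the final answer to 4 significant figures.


Offset strain = 0.002
Elastic strain at yield = total_strain - offset = 3.7e-03 - 0.002 = 1.7e-03
sigma_y = E * elastic_strain = 182000 * 1.7e-03
sigma_y = 309.4 MPa


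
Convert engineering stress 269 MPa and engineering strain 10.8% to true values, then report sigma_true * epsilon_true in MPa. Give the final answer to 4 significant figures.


sigma_true = sigma_eng * (1 + epsilon_eng)
sigma_true = 269 * (1 + 0.108) = 298.052 MPa
epsilon_true = ln(1 + epsilon_eng)
epsilon_true = ln(1 + 0.108) = 0.102557
sigma_true * epsilon_true = 298.052 * 0.102557 = 30.57 MPa


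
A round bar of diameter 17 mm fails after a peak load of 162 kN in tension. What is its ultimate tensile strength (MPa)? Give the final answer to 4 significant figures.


A0 = pi*(d/2)^2 = pi*(17/2)^2 = 226.98 mm^2
UTS = F_max / A0 = 162*1000 / 226.98
UTS = 713.7 MPa


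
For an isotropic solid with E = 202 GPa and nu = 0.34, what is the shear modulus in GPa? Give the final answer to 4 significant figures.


G = E / (2*(1+nu))
G = 202 / (2*(1+0.34))
G = 75.37 GPa


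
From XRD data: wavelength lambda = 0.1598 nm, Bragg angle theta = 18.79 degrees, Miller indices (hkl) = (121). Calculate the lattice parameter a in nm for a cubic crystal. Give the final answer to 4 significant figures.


d = lambda / (2*sin(theta))
d = 0.1598 / (2*sin(18.79 deg))
d = 0.248059 nm
a = d * sqrt(h^2+k^2+l^2) = 0.248059 * sqrt(6)
a = 0.6076 nm
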